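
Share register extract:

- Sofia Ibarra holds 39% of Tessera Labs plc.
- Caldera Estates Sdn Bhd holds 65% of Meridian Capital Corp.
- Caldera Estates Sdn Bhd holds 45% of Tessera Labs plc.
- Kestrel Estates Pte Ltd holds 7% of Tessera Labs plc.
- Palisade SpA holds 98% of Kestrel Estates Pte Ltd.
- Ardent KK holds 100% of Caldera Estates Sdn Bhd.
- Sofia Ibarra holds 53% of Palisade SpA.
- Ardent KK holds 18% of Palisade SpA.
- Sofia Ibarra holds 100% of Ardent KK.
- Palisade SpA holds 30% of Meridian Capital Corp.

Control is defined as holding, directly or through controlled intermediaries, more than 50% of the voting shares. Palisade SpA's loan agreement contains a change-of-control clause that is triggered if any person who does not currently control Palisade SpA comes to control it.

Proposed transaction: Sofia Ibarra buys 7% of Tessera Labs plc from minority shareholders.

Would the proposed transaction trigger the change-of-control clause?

The purchase changes only Sofia's holdings, so Sofia is the only person who could newly come to control Palisade.
Sofia holds 100% of Ardent, so Sofia controls Ardent.
Sofia and Ardent together hold 53% + 18% = 71% of Palisade, so Sofia controls Palisade.
So Sofia already controls Palisade before the transaction.
After the purchase, Sofia's direct stake in Tessera rises to 39% + 7% = 46%.
Sofia controlled Palisade already, so this is not a new person acquiring control; every other person's position is unchanged or reduced.
No new person acquires control, so the clause is not triggered.

No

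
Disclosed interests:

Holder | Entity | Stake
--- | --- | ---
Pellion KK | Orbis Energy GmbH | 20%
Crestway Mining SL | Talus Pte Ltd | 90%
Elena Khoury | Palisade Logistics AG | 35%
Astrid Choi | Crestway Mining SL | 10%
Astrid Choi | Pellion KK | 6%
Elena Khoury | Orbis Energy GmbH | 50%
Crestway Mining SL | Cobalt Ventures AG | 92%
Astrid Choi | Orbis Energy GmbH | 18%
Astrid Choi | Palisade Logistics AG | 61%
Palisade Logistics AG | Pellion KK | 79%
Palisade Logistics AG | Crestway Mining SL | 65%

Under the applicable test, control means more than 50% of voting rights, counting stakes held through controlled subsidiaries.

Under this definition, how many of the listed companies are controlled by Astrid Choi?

Astrid holds 61% of Palisade, so Astrid controls Palisade.
Palisade and Astrid together hold 79% + 6% = 85% of Pellion, so Astrid controls Pellion.
Astrid and Palisade together hold 10% + 65% = 75% of Crestway, so Astrid controls Crestway.
Crestway holds 92% of Cobalt, so Astrid controls Cobalt.
Crestway holds 90% of Talus, so Astrid controls Talus.
No other company's threshold is met.
Astrid controls 5 companies.

5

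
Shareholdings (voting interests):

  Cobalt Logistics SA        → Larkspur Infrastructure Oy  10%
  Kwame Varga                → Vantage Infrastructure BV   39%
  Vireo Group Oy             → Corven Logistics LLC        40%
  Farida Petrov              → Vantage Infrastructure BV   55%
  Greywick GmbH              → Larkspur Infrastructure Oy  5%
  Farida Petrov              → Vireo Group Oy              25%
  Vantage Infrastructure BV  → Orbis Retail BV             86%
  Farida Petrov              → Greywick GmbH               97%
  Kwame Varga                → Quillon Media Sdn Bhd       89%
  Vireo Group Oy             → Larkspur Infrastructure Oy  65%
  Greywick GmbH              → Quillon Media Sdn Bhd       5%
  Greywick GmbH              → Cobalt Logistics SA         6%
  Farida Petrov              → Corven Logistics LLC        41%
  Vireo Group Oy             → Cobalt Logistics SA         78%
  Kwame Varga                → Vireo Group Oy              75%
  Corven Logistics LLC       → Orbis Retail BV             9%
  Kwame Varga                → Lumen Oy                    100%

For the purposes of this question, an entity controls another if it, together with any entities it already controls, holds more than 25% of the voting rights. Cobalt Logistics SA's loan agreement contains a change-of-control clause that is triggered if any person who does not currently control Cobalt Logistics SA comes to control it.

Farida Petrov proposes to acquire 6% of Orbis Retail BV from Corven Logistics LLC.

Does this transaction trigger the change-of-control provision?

No

The purchase adds only to Farida's holdings (Corven's stake shrinks), so Farida is the only person who could newly come to control Cobalt.
Farida holds 97% of Greywick, so Farida controls Greywick.
Farida holds 55% of Vantage, so Farida controls Vantage.
Farida holds 41% of Corven, so Farida controls Corven.
Vantage and Corven together hold 86% + 9% = 95% of Orbis, so Farida controls Orbis.
In Cobalt, Farida's side holds only 6%, not > 25%.
So before the transaction, Farida does not control Cobalt.
After the purchase, Farida holds 6% of Orbis directly, and Corven's stake falls to 3%.
Vantage and Corven and Farida together hold 86% + 3% + 6% = 95% of Orbis, so Farida controls Orbis.
After the transaction, Farida's side holds 6% of Cobalt, not > 25%, so Farida still does not control Cobalt.
No new person acquires control, so the clause is not triggered.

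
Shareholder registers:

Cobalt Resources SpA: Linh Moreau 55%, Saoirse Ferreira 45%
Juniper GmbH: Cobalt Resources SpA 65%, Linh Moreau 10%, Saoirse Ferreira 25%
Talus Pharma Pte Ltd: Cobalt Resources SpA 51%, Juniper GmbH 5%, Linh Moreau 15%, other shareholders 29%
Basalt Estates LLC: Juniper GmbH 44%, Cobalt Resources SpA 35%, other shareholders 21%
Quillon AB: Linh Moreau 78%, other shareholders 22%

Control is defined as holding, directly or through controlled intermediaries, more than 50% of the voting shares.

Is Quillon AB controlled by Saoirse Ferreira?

No

Saoirse's largest direct stake is 45% in Cobalt, which does not meet the threshold, so Saoirse controls no company.
Neither Saoirse nor any entity Saoirse controls holds any voting interest in Quillon.
So Saoirse does not control Quillon.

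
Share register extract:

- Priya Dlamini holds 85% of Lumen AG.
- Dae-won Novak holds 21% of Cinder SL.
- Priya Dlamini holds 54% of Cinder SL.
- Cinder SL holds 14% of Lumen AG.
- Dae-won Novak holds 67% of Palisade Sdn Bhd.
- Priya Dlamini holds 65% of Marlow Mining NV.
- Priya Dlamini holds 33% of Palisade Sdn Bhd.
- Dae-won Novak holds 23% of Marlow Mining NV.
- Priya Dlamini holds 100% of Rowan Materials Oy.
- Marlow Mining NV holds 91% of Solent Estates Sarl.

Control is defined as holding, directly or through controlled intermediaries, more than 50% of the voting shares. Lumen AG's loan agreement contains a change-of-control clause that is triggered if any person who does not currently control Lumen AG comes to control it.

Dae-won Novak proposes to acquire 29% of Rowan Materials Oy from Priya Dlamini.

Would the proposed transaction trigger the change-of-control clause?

No

The purchase adds only to Dae-won's holdings (Priya's stake shrinks), so Dae-won is the only person who could newly come to control Lumen.
Dae-won holds 67% of Palisade, so Dae-won controls Palisade.
Neither Dae-won nor any entity Dae-won controls holds any voting interest in Lumen.
So before the transaction, Dae-won does not control Lumen.
After the purchase, Dae-won holds 29% of Rowan directly, and Priya's stake falls to 71%.
Dae-won's side now holds 29% of Rowan, not > 50%, so Dae-won still does not control Rowan.
After the transaction, neither Dae-won nor any entity Dae-won controls holds a voting interest in Lumen, so Dae-won still does not control it.
No new person acquires control, so the clause is not triggered.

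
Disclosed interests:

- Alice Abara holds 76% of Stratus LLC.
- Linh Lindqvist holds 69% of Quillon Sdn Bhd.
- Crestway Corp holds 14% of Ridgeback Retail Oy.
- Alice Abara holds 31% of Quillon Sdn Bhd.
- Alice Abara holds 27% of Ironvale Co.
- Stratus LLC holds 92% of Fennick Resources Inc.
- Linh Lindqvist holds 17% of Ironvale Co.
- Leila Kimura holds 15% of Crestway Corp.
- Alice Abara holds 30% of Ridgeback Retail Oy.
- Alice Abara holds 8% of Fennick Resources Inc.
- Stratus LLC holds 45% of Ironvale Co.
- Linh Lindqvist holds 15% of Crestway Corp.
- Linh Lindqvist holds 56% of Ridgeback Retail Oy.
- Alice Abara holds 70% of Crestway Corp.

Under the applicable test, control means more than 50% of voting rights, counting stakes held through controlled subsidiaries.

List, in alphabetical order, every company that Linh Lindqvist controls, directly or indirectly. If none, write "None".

Linh holds 69% of Quillon, so Linh controls Quillon.
Linh holds 56% of Ridgeback, so Linh controls Ridgeback.
No other company's threshold is met.

Quillon Sdn Bhd, Ridgeback Retail Oy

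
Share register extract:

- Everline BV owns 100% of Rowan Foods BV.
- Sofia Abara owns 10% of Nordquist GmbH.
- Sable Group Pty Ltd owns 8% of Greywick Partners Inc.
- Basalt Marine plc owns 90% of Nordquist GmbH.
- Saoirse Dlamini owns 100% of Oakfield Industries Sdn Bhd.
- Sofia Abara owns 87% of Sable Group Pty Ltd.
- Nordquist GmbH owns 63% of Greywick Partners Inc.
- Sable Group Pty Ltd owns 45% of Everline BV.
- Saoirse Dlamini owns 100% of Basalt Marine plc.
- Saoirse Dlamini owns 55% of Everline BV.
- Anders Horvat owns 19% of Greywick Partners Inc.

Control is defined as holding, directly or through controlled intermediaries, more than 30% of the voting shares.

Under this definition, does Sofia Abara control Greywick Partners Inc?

Sofia holds 87% of Sable, so Sofia controls Sable.
Sable holds 45% of Everline, so Sofia controls Everline.
Everline holds 100% of Rowan, so Sofia controls Rowan.
In Greywick, Sofia's side holds only 8%, not > 30%.
So Sofia does not control Greywick.

No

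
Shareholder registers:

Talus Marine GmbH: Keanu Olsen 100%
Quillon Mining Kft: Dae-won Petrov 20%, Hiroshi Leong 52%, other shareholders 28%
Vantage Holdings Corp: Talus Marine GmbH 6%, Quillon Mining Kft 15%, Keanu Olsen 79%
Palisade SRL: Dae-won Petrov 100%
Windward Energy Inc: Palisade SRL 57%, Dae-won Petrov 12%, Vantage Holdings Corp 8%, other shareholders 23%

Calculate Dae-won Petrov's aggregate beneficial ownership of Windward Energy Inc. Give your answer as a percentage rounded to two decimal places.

69.24%

Dae-won reaches Windward along 3 paths.
Via Palisade: 100% × 57% = 57%.
Direct stake: 12% = 12%.
Via Quillon → Vantage: 20% × 15% × 8% = 0.24%.
Total: 57% + 12% + 0.24% = 69.24%.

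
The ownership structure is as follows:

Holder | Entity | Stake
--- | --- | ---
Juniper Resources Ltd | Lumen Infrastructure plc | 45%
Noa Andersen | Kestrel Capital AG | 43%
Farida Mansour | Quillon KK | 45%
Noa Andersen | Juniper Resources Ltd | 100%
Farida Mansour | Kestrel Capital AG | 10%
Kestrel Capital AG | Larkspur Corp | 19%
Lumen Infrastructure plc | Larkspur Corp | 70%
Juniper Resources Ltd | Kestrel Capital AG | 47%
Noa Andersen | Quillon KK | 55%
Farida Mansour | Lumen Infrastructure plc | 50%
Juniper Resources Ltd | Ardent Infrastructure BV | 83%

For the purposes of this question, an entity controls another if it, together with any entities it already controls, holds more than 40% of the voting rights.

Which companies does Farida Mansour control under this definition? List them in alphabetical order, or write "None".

Larkspur Corp, Lumen Infrastructure plc, Quillon KK

Farida holds 50% of Lumen, so Farida controls Lumen.
Farida holds 45% of Quillon, so Farida controls Quillon.
Lumen holds 70% of Larkspur, so Farida controls Larkspur.
No other company's threshold is met.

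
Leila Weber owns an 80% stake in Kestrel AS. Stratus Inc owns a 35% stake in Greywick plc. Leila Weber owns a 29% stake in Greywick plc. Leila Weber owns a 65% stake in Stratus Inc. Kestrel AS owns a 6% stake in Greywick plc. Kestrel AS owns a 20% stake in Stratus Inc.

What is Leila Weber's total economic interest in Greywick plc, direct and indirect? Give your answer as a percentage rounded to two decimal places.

62.15%

Leila reaches Greywick along 4 paths.
Via Kestrel: 80% × 6% = 4.8%.
Via Kestrel → Stratus: 80% × 20% × 35% = 5.6%.
Via Stratus: 65% × 35% = 22.75%.
Direct stake: 29% = 29%.
Total: 4.8% + 5.6% + 22.75% + 29% = 62.15%.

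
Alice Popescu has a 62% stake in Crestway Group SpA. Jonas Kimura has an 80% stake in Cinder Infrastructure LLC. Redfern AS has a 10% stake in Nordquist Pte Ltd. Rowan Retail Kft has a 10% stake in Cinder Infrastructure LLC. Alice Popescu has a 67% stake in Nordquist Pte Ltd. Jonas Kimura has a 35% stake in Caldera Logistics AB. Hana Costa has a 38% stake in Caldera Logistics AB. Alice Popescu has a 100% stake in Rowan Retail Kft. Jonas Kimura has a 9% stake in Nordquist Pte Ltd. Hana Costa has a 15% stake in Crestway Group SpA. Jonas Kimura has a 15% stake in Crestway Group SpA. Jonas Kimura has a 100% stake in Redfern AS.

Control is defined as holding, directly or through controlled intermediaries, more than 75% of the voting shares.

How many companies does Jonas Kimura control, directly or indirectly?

2

Jonas holds 100% of Redfern, so Jonas controls Redfern.
Jonas holds 80% of Cinder, so Jonas controls Cinder.
No other company's threshold is met.
Jonas controls 2 companies.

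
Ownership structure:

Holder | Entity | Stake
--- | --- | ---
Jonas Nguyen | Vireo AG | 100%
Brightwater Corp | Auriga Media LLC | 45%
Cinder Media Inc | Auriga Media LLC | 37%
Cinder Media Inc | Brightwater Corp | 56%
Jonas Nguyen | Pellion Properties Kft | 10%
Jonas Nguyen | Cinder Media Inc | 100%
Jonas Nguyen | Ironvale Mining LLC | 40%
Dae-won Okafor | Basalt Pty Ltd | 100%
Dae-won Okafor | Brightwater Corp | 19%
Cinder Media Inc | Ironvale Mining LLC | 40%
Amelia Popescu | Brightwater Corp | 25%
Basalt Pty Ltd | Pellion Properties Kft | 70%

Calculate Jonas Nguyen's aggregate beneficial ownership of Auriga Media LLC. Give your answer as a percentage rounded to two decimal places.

62.20%

Jonas reaches Auriga along 2 paths.
Via Cinder: 100% × 37% = 37%.
Via Cinder → Brightwater: 100% × 56% × 45% = 25.2%.
Total: 37% + 25.2% = 62.2%.
Rounded: 62.20%.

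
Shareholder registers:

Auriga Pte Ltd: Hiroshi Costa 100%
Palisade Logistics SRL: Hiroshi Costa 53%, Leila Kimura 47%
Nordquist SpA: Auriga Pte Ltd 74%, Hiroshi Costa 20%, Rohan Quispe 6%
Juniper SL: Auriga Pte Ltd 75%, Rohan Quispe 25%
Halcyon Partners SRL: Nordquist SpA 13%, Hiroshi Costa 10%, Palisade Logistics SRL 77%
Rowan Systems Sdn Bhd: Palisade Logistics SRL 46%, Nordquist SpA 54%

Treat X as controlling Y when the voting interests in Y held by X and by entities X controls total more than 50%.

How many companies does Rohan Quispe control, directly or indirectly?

0

Rohan's largest direct stake is 25% in Juniper, which does not meet the threshold.
Rohan controls 0 companies.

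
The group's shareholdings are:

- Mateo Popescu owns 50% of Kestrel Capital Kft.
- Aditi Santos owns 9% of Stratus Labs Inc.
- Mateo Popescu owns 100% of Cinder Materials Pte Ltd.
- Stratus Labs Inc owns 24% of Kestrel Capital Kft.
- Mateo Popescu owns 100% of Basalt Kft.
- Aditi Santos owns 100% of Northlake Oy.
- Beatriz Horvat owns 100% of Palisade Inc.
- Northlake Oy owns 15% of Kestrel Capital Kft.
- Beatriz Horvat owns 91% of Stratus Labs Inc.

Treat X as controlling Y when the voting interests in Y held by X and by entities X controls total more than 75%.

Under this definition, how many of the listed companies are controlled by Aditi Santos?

1

Aditi holds 100% of Northlake, so Aditi controls Northlake.
No other company's threshold is met.
Aditi controls 1 company.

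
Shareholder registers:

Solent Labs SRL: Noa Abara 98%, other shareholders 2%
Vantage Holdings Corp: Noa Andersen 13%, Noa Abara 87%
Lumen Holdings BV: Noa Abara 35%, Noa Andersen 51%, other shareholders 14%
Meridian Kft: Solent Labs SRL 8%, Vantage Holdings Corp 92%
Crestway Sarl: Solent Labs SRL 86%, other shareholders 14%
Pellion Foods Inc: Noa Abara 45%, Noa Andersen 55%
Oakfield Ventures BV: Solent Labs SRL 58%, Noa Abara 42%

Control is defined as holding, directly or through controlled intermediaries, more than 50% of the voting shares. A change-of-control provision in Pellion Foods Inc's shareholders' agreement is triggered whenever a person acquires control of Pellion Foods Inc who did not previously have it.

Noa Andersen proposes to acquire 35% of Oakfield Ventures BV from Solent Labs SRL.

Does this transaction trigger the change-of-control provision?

The purchase adds only to Noa Andersen's holdings (Solent's stake shrinks), so Noa Andersen is the only person who could newly come to control Pellion.
Noa Andersen holds 55% of Pellion, so Noa Andersen controls Pellion.
So Noa Andersen already controls Pellion before the transaction.
After the purchase, Noa Andersen holds 35% of Oakfield directly, and Solent's stake falls to 23%.
Noa Andersen controlled Pellion already, so this is not a new person acquiring control; every other person's position is unchanged or reduced.
No new person acquires control, so the clause is not triggered.

No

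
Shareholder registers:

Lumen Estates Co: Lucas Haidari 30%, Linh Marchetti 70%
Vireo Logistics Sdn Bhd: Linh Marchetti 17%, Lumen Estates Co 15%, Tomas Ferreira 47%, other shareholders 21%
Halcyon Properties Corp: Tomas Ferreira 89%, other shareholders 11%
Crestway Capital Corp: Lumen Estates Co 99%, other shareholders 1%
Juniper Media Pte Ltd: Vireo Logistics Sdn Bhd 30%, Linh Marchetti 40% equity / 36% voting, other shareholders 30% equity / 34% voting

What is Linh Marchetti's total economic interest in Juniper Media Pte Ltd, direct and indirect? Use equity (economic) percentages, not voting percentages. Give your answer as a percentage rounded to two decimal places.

48.25%

Linh reaches Juniper along 3 paths.
Via Vireo: 17% × 30% = 5.1%.
Via Lumen → Vireo: 70% × 15% × 30% = 3.15%.
Direct stake: 40% = 40%.
Total: 5.1% + 3.15% + 40% = 48.25%.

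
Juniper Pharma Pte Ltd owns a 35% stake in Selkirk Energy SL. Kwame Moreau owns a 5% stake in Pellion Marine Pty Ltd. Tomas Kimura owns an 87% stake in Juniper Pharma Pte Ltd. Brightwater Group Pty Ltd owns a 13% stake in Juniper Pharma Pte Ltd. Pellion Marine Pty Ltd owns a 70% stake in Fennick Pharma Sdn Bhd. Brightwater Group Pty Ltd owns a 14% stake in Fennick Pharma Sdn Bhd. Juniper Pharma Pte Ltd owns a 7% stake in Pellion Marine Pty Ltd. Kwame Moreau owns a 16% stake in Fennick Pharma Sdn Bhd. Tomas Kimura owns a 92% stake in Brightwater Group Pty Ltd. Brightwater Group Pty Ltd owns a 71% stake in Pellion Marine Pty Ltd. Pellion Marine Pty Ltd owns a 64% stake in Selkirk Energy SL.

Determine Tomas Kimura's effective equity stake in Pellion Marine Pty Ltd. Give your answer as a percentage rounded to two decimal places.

72.25%

Tomas reaches Pellion along 3 paths.
Via Juniper: 87% × 7% = 6.09%.
Via Brightwater → Juniper: 92% × 13% × 7% = 0.8372%.
Via Brightwater: 92% × 71% = 65.32%.
Total: 6.09% + 0.8372% + 65.32% = 72.2472%.
Rounded: 72.25%.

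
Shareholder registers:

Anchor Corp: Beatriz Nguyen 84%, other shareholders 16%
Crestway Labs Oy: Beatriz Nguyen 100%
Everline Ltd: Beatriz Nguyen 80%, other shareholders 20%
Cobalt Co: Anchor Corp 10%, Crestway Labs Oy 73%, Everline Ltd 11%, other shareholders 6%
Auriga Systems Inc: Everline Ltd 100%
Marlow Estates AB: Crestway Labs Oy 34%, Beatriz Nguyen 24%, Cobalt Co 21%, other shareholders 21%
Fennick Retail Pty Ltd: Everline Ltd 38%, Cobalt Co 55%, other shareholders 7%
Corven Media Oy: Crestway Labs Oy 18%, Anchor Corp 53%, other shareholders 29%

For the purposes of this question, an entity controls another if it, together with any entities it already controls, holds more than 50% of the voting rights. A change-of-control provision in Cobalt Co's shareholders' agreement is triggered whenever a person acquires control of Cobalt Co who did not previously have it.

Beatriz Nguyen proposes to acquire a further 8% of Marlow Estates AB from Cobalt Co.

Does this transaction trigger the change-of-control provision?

No

The purchase adds only to Beatriz's holdings (Cobalt's stake shrinks), so Beatriz is the only person who could newly come to control Cobalt.
Beatriz holds 100% of Crestway, so Beatriz controls Crestway.
Beatriz holds 84% of Anchor, so Beatriz controls Anchor.
Beatriz holds 80% of Everline, so Beatriz controls Everline.
Anchor and Crestway and Everline together hold 10% + 73% + 11% = 94% of Cobalt, so Beatriz controls Cobalt.
So Beatriz already controls Cobalt before the transaction.
After the purchase, Beatriz's direct stake in Marlow rises to 24% + 8% = 32%, and Cobalt's stake falls to 13%.
Beatriz controlled Cobalt already, so this is not a new person acquiring control; every other person's position is unchanged or reduced.
No new person acquires control, so the clause is not triggered.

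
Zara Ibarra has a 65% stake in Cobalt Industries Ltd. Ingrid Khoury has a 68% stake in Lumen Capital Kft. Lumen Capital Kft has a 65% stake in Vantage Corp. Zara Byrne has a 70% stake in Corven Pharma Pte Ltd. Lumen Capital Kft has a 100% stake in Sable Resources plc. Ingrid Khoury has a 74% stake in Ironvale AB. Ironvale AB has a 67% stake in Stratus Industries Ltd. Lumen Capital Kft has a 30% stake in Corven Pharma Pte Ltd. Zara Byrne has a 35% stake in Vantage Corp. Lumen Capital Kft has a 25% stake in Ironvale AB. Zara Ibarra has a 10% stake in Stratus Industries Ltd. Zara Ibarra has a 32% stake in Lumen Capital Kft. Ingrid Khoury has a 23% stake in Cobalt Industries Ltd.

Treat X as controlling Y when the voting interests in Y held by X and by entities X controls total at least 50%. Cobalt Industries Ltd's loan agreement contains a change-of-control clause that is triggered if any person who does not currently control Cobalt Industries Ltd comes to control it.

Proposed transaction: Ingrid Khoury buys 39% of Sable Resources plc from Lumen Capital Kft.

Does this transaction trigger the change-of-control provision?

The purchase adds only to Ingrid's holdings (Lumen's stake shrinks), so Ingrid is the only person who could newly come to control Cobalt.
Ingrid holds 68% of Lumen, so Ingrid controls Lumen.
Lumen holds 65% of Vantage, so Ingrid controls Vantage.
Lumen and Ingrid together hold 25% + 74% = 99% of Ironvale, so Ingrid controls Ironvale.
Lumen holds 100% of Sable, so Ingrid controls Sable.
Ironvale holds 67% of Stratus, so Ingrid controls Stratus.
In Cobalt, Ingrid's side holds only 23%, not ≥ 50%.
So before the transaction, Ingrid does not control Cobalt.
After the purchase, Ingrid holds 39% of Sable directly, and Lumen's stake falls to 61%.
Lumen and Ingrid together hold 61% + 39% = 100% of Sable, so Ingrid controls Sable.
After the transaction, Ingrid's side holds 23% of Cobalt, not ≥ 50%, so Ingrid still does not control Cobalt.
No new person acquires control, so the clause is not triggered.

No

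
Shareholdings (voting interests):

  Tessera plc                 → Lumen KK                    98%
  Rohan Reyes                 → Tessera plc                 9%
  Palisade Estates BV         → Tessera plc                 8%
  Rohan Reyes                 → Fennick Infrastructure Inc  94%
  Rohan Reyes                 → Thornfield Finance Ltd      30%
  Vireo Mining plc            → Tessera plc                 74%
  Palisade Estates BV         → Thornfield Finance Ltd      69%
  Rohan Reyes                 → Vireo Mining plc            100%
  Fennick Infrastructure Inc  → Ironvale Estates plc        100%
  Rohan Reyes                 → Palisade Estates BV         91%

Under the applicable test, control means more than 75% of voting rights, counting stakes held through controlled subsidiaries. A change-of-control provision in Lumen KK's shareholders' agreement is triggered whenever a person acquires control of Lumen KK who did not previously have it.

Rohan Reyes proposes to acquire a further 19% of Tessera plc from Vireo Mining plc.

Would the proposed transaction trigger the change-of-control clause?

No

The purchase adds only to Rohan's holdings (Vireo's stake shrinks), so Rohan is the only person who could newly come to control Lumen.
Rohan holds 100% of Vireo, so Rohan controls Vireo.
Rohan holds 91% of Palisade, so Rohan controls Palisade.
Palisade and Rohan and Vireo together hold 8% + 9% + 74% = 91% of Tessera, so Rohan controls Tessera.
Tessera holds 98% of Lumen, so Rohan controls Lumen.
So Rohan already controls Lumen before the transaction.
After the purchase, Rohan's direct stake in Tessera rises to 9% + 19% = 28%, and Vireo's stake falls to 55%.
Rohan controlled Lumen already, so this is not a new person acquiring control; every other person's position is unchanged or reduced.
No new person acquires control, so the clause is not triggered.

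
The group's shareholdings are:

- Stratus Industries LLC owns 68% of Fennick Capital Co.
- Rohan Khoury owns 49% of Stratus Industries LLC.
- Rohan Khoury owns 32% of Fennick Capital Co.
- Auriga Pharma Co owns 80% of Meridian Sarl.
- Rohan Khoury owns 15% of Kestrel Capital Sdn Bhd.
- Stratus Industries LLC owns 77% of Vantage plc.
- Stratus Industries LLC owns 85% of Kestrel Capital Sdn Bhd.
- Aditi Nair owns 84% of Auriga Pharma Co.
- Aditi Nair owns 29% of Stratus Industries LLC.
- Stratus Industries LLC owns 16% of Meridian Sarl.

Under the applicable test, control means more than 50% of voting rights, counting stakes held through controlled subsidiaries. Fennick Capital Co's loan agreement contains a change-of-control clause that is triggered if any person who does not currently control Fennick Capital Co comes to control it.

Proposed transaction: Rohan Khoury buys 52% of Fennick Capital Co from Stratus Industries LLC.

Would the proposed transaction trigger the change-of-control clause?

Yes

The purchase adds only to Rohan's holdings (Stratus's stake shrinks), so Rohan is the only person who could newly come to control Fennick.
Rohan's largest direct stake is 49% in Stratus, which does not meet the threshold, so Rohan controls no company.
In Fennick, Rohan's side holds only 32%, not > 50%.
So before the transaction, Rohan does not control Fennick.
After the purchase, Rohan's direct stake in Fennick rises to 32% + 52% = 84%, and Stratus's stake falls to 16%.
Rohan holds 84% of Fennick, so Rohan controls Fennick.
Rohan did not control Fennick before and does after, so the clause is triggered.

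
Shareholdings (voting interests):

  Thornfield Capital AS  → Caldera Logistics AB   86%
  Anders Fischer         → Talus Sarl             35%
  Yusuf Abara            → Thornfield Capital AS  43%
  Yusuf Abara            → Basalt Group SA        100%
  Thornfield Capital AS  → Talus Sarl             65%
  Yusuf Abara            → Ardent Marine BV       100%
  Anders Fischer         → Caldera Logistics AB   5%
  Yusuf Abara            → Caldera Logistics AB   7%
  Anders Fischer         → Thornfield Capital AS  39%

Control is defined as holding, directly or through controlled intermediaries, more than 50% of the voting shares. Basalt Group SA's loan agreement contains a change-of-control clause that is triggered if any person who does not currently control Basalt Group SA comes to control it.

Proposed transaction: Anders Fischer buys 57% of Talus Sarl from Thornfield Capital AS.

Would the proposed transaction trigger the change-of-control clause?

No

The purchase adds only to Anders's holdings (Thornfield's stake shrinks), so Anders is the only person who could newly come to control Basalt.
Anders's largest direct stake is 39% in Thornfield, which does not meet the threshold, so Anders controls no company.
Neither Anders nor any entity Anders controls holds any voting interest in Basalt.
So before the transaction, Anders does not control Basalt.
After the purchase, Anders's direct stake in Talus rises to 35% + 57% = 92%, and Thornfield's stake falls to 8%.
Anders holds 92% of Talus, so Anders controls Talus.
After the transaction, neither Anders nor any entity Anders controls holds a voting interest in Basalt, so Anders still does not control it.
No new person acquires control, so the clause is not triggered.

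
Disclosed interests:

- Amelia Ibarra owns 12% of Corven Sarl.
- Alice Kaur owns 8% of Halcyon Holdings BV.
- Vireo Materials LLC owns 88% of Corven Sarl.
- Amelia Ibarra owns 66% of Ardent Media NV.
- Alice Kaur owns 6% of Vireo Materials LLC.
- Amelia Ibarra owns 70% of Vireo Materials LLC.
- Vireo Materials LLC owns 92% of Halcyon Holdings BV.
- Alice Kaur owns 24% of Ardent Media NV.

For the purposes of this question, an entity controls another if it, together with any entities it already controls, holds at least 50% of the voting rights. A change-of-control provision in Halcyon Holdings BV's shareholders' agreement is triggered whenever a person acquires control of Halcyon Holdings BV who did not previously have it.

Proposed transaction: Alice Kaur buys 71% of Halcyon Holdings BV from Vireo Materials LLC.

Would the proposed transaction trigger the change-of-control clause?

Yes

The purchase adds only to Alice's holdings (Vireo's stake shrinks), so Alice is the only person who could newly come to control Halcyon.
Alice's largest direct stake is 24% in Ardent, which does not meet the threshold, so Alice controls no company.
In Halcyon, Alice's side holds only 8%, not ≥ 50%.
So before the transaction, Alice does not control Halcyon.
After the purchase, Alice's direct stake in Halcyon rises to 8% + 71% = 79%, and Vireo's stake falls to 21%.
Alice holds 79% of Halcyon, so Alice controls Halcyon.
Alice did not control Halcyon before and does after, so the clause is triggered.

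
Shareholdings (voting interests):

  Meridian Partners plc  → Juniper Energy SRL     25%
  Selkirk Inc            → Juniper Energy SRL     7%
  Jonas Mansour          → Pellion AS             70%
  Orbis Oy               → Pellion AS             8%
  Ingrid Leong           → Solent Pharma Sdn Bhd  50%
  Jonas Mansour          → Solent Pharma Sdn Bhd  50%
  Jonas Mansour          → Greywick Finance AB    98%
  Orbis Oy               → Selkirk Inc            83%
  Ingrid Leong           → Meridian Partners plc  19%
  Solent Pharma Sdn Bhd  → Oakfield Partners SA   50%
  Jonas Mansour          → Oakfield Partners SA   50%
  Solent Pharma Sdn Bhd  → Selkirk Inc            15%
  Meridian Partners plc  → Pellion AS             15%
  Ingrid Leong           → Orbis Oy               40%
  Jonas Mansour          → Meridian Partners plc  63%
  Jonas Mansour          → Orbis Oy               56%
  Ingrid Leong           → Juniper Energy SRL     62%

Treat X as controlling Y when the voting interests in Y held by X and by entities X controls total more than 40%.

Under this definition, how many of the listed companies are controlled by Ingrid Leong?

3

Ingrid holds 50% of Solent, so Ingrid controls Solent.
Ingrid holds 62% of Juniper, so Ingrid controls Juniper.
Solent holds 50% of Oakfield, so Ingrid controls Oakfield.
No other company's threshold is met.
Ingrid controls 3 companies.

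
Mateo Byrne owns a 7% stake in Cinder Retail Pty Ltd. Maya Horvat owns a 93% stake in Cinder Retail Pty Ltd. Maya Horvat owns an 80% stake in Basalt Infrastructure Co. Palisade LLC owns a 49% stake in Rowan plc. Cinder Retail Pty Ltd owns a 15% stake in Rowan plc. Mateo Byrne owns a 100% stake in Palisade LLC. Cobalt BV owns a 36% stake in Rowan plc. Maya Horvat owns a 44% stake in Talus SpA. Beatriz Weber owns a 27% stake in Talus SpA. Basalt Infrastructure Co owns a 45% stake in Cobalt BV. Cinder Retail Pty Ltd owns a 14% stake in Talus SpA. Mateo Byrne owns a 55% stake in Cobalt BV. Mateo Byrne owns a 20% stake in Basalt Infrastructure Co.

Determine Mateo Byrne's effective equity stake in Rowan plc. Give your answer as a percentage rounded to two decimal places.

Mateo reaches Rowan along 4 paths.
Via Cobalt: 55% × 36% = 19.8%.
Via Basalt → Cobalt: 20% × 45% × 36% = 3.24%.
Via Cinder: 7% × 15% = 1.05%.
Via Palisade: 100% × 49% = 49%.
Total: 19.8% + 3.24% + 1.05% + 49% = 73.09%.

73.09%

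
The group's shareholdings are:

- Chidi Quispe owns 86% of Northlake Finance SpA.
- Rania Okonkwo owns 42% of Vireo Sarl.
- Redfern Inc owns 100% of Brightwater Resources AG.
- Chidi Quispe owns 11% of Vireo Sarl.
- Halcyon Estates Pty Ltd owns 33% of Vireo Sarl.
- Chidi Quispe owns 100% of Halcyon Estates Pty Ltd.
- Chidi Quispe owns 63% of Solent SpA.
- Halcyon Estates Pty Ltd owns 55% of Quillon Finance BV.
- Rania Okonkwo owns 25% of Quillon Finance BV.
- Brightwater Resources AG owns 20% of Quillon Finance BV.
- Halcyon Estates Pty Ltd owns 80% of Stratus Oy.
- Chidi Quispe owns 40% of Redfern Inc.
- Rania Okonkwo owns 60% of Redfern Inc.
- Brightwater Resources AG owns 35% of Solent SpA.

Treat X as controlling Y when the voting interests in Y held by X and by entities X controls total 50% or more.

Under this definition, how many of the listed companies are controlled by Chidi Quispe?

5

Chidi holds 100% of Halcyon, so Chidi controls Halcyon.
Halcyon holds 55% of Quillon, so Chidi controls Quillon.
Chidi holds 63% of Solent, so Chidi controls Solent.
Halcyon holds 80% of Stratus, so Chidi controls Stratus.
Chidi holds 86% of Northlake, so Chidi controls Northlake.
No other company's threshold is met.
Chidi controls 5 companies.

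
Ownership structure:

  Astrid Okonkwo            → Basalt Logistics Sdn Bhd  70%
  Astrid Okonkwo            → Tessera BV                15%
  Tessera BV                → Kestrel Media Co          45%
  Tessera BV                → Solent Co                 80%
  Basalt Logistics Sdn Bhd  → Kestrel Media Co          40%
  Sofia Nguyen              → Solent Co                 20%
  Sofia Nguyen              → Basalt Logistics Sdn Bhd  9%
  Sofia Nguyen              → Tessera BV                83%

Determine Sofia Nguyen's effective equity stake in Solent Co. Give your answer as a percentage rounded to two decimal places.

86.40%

Sofia reaches Solent along 2 paths.
Direct stake: 20% = 20%.
Via Tessera: 83% × 80% = 66.4%.
Total: 20% + 66.4% = 86.4%.
Rounded: 86.40%.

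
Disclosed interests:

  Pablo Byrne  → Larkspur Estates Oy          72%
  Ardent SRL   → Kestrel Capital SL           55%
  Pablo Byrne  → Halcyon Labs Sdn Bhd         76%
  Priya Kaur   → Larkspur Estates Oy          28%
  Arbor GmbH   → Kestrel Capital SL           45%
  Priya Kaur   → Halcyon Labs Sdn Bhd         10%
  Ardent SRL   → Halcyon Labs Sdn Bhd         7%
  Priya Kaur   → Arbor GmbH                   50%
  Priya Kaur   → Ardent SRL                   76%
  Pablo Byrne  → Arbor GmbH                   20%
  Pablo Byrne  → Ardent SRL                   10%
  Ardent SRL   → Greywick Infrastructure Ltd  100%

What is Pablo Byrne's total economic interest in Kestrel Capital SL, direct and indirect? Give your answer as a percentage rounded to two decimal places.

Pablo reaches Kestrel along 2 paths.
Via Arbor: 20% × 45% = 9%.
Via Ardent: 10% × 55% = 5.5%.
Total: 9% + 5.5% = 14.5%.
Rounded: 14.50%.

14.50%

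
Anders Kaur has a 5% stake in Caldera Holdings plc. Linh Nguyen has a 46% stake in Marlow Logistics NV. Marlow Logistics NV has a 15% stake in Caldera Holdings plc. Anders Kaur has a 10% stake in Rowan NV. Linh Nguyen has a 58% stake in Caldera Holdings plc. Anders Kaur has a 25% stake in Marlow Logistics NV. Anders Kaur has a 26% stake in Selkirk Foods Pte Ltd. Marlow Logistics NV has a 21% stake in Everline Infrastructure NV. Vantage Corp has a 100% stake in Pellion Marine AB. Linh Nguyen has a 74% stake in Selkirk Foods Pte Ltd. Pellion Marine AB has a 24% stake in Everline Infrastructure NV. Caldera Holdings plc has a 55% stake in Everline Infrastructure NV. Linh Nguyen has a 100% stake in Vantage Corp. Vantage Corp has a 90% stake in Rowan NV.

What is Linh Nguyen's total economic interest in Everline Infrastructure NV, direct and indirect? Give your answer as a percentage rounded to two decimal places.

69.36%

Linh reaches Everline along 4 paths.
Via Marlow: 46% × 21% = 9.66%.
Via Vantage → Pellion: 100% × 100% × 24% = 24%.
Via Caldera: 58% × 55% = 31.9%.
Via Marlow → Caldera: 46% × 15% × 55% = 3.795%.
Total: 9.66% + 24% + 31.9% + 3.795% = 69.355%.
Rounded: 69.36%.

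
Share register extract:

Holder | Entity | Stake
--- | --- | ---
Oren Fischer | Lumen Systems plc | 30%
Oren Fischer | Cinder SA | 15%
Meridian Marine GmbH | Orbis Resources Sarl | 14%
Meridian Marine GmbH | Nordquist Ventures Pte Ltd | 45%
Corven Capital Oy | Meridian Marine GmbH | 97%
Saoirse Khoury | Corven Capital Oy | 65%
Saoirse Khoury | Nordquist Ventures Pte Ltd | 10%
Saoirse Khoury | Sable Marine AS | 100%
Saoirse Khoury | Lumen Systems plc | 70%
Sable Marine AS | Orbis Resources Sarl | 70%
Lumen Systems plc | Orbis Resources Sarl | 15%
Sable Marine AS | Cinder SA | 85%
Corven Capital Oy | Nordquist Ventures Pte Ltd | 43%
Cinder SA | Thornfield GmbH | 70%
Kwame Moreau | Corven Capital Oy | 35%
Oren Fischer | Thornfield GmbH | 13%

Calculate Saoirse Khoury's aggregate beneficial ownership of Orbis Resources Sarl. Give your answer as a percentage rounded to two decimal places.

Saoirse reaches Orbis along 3 paths.
Via Corven → Meridian: 65% × 97% × 14% = 8.827%.
Via Sable: 100% × 70% = 70%.
Via Lumen: 70% × 15% = 10.5%.
Total: 8.827% + 70% + 10.5% = 89.327%.
Rounded: 89.33%.

89.33%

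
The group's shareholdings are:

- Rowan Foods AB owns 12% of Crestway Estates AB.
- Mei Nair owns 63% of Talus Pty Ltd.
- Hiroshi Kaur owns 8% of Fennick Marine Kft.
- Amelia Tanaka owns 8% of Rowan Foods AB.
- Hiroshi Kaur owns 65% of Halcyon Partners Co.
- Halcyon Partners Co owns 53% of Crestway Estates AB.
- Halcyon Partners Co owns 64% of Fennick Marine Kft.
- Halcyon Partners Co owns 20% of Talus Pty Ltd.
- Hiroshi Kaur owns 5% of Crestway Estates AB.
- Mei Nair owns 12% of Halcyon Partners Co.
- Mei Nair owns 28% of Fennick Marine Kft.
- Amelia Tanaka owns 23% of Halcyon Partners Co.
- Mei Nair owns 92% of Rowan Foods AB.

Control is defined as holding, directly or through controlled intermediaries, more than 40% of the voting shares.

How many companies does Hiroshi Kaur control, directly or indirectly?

Hiroshi holds 65% of Halcyon, so Hiroshi controls Halcyon.
Hiroshi and Halcyon together hold 5% + 53% = 58% of Crestway, so Hiroshi controls Crestway.
Hiroshi and Halcyon together hold 8% + 64% = 72% of Fennick, so Hiroshi controls Fennick.
No other company's threshold is met.
Hiroshi controls 3 companies.

3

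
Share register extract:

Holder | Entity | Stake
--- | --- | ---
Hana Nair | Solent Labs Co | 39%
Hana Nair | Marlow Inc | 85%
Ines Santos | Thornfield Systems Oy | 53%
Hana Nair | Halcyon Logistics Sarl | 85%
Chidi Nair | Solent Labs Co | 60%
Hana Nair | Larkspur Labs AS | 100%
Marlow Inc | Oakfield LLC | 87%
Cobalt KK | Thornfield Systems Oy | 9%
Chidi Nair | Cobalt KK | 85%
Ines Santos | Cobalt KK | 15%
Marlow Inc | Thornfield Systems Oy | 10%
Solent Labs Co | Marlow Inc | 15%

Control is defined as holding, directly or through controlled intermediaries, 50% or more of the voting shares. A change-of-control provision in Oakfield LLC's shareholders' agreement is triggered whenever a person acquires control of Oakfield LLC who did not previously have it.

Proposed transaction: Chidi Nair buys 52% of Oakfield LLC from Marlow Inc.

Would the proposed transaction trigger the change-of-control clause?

The purchase adds only to Chidi's holdings (Marlow's stake shrinks), so Chidi is the only person who could newly come to control Oakfield.
Chidi holds 60% of Solent, so Chidi controls Solent.
Chidi holds 85% of Cobalt, so Chidi controls Cobalt.
Neither Chidi nor any entity Chidi controls holds any voting interest in Oakfield.
So before the transaction, Chidi does not control Oakfield.
After the purchase, Chidi holds 52% of Oakfield directly, and Marlow's stake falls to 35%.
Chidi holds 52% of Oakfield, so Chidi controls Oakfield.
Chidi did not control Oakfield before and does after, so the clause is triggered.

Yes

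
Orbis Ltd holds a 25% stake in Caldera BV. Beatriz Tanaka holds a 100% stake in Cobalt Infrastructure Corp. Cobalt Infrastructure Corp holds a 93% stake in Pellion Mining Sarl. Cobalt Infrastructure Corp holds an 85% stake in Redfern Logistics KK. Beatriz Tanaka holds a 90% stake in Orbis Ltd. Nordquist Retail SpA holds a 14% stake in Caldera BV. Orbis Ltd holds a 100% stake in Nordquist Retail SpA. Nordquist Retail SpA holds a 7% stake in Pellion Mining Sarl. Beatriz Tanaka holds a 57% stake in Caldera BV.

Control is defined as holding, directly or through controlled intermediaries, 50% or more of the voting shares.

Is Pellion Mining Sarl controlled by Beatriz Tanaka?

Yes

Beatriz holds 100% of Cobalt, so Beatriz controls Cobalt.
Beatriz holds 90% of Orbis, so Beatriz controls Orbis.
Orbis holds 100% of Nordquist, so Beatriz controls Nordquist.
Nordquist and Cobalt together hold 7% + 93% = 100% of Pellion, so Beatriz controls Pellion.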